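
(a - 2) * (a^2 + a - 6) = a^3 - a^2 - 8*a + 12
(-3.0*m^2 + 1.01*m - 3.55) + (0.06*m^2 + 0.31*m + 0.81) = -2.94*m^2 + 1.32*m - 2.74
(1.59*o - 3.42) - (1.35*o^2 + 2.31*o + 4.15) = -1.35*o^2 - 0.72*o - 7.57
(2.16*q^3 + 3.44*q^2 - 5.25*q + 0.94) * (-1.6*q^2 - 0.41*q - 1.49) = -3.456*q^5 - 6.3896*q^4 + 3.7712*q^3 - 4.4771*q^2 + 7.4371*q - 1.4006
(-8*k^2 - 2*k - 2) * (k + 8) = -8*k^3 - 66*k^2 - 18*k - 16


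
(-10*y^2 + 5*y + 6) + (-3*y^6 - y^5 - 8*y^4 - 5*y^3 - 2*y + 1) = -3*y^6 - y^5 - 8*y^4 - 5*y^3 - 10*y^2 + 3*y + 7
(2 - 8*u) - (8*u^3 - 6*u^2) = -8*u^3 + 6*u^2 - 8*u + 2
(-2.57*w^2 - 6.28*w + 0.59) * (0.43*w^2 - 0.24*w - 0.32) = -1.1051*w^4 - 2.0836*w^3 + 2.5833*w^2 + 1.868*w - 0.1888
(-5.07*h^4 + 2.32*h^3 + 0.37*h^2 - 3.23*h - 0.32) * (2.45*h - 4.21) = -12.4215*h^5 + 27.0287*h^4 - 8.8607*h^3 - 9.4712*h^2 + 12.8143*h + 1.3472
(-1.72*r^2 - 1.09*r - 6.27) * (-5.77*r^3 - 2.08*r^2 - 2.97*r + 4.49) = 9.9244*r^5 + 9.8669*r^4 + 43.5535*r^3 + 8.5561*r^2 + 13.7278*r - 28.1523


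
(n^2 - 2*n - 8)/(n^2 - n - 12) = (n + 2)/(n + 3)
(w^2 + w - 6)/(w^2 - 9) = (w - 2)/(w - 3)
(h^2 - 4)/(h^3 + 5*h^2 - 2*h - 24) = (h + 2)/(h^2 + 7*h + 12)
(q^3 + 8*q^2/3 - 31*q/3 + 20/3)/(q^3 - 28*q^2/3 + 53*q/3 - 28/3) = (q + 5)/(q - 7)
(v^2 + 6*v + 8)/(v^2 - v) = (v^2 + 6*v + 8)/(v*(v - 1))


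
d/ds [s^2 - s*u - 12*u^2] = 2*s - u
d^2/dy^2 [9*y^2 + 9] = 18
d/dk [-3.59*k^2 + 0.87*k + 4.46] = 0.87 - 7.18*k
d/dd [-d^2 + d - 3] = 1 - 2*d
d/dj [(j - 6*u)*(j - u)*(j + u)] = 3*j^2 - 12*j*u - u^2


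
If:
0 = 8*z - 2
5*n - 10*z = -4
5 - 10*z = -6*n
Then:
No Solution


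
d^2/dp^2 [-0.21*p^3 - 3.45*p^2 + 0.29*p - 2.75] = -1.26*p - 6.9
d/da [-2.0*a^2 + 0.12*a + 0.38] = 0.12 - 4.0*a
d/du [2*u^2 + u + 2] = 4*u + 1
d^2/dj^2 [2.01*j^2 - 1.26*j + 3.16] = 4.02000000000000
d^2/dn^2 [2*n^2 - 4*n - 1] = 4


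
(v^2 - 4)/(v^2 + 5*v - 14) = (v + 2)/(v + 7)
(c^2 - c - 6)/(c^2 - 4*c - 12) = (c - 3)/(c - 6)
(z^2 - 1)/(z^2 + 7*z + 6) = (z - 1)/(z + 6)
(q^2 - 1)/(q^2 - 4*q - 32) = (1 - q^2)/(-q^2 + 4*q + 32)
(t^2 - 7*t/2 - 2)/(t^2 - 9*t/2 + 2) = (2*t + 1)/(2*t - 1)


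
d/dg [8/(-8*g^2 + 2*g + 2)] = 4*(8*g - 1)/(-4*g^2 + g + 1)^2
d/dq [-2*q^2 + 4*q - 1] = 4 - 4*q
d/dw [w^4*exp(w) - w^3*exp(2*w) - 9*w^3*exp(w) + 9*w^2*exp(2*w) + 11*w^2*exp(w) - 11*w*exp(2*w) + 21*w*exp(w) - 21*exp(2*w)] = (w^4 - 2*w^3*exp(w) - 5*w^3 + 15*w^2*exp(w) - 16*w^2 - 4*w*exp(w) + 43*w - 53*exp(w) + 21)*exp(w)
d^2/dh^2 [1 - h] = 0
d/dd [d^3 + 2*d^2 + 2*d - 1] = 3*d^2 + 4*d + 2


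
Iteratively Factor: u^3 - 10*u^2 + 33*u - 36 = (u - 3)*(u^2 - 7*u + 12) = (u - 3)^2*(u - 4)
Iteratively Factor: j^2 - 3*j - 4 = (j - 4)*(j + 1)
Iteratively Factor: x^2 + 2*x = (x)*(x + 2)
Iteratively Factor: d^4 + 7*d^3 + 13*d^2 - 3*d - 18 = (d - 1)*(d^3 + 8*d^2 + 21*d + 18) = (d - 1)*(d + 3)*(d^2 + 5*d + 6) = (d - 1)*(d + 3)^2*(d + 2)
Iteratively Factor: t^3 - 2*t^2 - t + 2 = (t - 1)*(t^2 - t - 2) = (t - 2)*(t - 1)*(t + 1)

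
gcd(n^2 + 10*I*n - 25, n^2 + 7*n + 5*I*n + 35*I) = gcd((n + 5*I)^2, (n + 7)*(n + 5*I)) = n + 5*I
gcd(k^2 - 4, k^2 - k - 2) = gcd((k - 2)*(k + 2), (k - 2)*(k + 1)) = k - 2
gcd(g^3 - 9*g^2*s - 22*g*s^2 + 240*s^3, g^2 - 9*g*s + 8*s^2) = -g + 8*s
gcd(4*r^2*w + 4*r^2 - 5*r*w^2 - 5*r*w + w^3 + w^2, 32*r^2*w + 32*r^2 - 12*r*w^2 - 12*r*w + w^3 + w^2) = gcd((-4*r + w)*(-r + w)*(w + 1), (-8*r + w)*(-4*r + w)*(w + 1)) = 4*r*w + 4*r - w^2 - w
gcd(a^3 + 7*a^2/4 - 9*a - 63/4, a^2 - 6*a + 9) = a - 3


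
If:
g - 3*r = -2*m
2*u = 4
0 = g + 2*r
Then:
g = -2*r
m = 5*r/2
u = 2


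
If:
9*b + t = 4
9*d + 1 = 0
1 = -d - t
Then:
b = 44/81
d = -1/9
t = -8/9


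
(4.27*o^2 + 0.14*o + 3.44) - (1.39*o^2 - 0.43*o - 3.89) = 2.88*o^2 + 0.57*o + 7.33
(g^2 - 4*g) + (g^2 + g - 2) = 2*g^2 - 3*g - 2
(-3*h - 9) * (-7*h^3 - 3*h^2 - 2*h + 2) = 21*h^4 + 72*h^3 + 33*h^2 + 12*h - 18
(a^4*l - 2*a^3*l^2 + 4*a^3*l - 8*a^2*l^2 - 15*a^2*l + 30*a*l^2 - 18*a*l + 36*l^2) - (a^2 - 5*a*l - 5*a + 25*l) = a^4*l - 2*a^3*l^2 + 4*a^3*l - 8*a^2*l^2 - 15*a^2*l - a^2 + 30*a*l^2 - 13*a*l + 5*a + 36*l^2 - 25*l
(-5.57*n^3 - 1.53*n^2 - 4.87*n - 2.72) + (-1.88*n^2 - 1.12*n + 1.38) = -5.57*n^3 - 3.41*n^2 - 5.99*n - 1.34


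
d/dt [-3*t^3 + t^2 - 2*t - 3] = -9*t^2 + 2*t - 2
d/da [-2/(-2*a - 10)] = -1/(a + 5)^2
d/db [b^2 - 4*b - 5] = 2*b - 4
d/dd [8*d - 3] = 8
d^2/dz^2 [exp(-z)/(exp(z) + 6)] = ((exp(z) + 6)^2 + (exp(z) + 6)*exp(z) + 2*exp(2*z))*exp(-z)/(exp(z) + 6)^3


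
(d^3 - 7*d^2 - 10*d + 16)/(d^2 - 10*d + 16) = (d^2 + d - 2)/(d - 2)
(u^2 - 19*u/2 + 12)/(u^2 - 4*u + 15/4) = 2*(u - 8)/(2*u - 5)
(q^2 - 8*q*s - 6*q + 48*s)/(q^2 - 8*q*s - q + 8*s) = (q - 6)/(q - 1)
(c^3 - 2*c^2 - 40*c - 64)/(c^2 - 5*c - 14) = (c^2 - 4*c - 32)/(c - 7)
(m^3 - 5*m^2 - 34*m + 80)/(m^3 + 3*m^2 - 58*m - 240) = (m - 2)/(m + 6)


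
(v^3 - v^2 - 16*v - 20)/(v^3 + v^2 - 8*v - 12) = (v - 5)/(v - 3)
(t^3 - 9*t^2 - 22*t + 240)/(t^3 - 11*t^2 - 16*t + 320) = (t - 6)/(t - 8)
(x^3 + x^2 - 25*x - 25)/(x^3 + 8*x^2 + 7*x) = (x^2 - 25)/(x*(x + 7))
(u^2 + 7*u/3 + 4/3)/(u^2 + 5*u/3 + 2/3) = (3*u + 4)/(3*u + 2)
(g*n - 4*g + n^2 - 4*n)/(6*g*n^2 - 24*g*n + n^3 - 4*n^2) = (g + n)/(n*(6*g + n))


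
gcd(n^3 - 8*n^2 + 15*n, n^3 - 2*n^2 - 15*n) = n^2 - 5*n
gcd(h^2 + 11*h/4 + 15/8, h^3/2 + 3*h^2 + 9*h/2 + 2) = 1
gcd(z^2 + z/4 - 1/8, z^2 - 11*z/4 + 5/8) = z - 1/4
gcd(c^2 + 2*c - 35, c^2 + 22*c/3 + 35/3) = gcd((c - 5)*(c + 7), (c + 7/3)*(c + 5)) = 1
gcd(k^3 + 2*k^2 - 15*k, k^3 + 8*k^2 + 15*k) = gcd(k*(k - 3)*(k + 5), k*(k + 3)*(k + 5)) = k^2 + 5*k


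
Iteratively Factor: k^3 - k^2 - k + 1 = (k - 1)*(k^2 - 1) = (k - 1)*(k + 1)*(k - 1)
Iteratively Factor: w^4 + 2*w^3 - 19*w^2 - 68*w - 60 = (w + 3)*(w^3 - w^2 - 16*w - 20) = (w - 5)*(w + 3)*(w^2 + 4*w + 4) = (w - 5)*(w + 2)*(w + 3)*(w + 2)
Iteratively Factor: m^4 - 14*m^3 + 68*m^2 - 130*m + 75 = (m - 3)*(m^3 - 11*m^2 + 35*m - 25) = (m - 3)*(m - 1)*(m^2 - 10*m + 25) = (m - 5)*(m - 3)*(m - 1)*(m - 5)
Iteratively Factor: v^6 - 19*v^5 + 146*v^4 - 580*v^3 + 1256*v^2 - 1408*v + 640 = (v - 4)*(v^5 - 15*v^4 + 86*v^3 - 236*v^2 + 312*v - 160) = (v - 4)*(v - 2)*(v^4 - 13*v^3 + 60*v^2 - 116*v + 80) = (v - 5)*(v - 4)*(v - 2)*(v^3 - 8*v^2 + 20*v - 16) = (v - 5)*(v - 4)*(v - 2)^2*(v^2 - 6*v + 8) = (v - 5)*(v - 4)*(v - 2)^3*(v - 4)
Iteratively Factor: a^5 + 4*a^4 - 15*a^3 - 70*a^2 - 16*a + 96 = (a - 1)*(a^4 + 5*a^3 - 10*a^2 - 80*a - 96) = (a - 1)*(a + 3)*(a^3 + 2*a^2 - 16*a - 32) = (a - 1)*(a + 2)*(a + 3)*(a^2 - 16) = (a - 4)*(a - 1)*(a + 2)*(a + 3)*(a + 4)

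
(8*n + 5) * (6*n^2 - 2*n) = 48*n^3 + 14*n^2 - 10*n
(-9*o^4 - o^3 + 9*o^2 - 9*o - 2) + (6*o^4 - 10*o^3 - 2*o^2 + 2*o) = -3*o^4 - 11*o^3 + 7*o^2 - 7*o - 2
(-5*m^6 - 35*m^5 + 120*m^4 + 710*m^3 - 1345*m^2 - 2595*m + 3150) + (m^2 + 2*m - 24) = -5*m^6 - 35*m^5 + 120*m^4 + 710*m^3 - 1344*m^2 - 2593*m + 3126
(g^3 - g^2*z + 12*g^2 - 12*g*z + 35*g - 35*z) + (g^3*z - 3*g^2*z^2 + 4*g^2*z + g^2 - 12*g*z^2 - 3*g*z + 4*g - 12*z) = g^3*z + g^3 - 3*g^2*z^2 + 3*g^2*z + 13*g^2 - 12*g*z^2 - 15*g*z + 39*g - 47*z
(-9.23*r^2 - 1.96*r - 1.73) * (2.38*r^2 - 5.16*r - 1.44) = -21.9674*r^4 + 42.962*r^3 + 19.2874*r^2 + 11.7492*r + 2.4912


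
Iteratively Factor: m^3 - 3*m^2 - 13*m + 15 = (m - 1)*(m^2 - 2*m - 15) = (m - 1)*(m + 3)*(m - 5)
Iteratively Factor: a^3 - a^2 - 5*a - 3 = (a + 1)*(a^2 - 2*a - 3) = (a - 3)*(a + 1)*(a + 1)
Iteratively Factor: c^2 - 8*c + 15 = (c - 5)*(c - 3)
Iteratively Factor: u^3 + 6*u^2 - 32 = (u - 2)*(u^2 + 8*u + 16) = (u - 2)*(u + 4)*(u + 4)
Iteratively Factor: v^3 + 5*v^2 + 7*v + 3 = (v + 1)*(v^2 + 4*v + 3) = (v + 1)^2*(v + 3)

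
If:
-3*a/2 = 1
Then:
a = -2/3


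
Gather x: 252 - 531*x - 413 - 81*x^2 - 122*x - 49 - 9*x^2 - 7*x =-90*x^2 - 660*x - 210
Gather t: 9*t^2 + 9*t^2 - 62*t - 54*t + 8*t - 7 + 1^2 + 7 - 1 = 18*t^2 - 108*t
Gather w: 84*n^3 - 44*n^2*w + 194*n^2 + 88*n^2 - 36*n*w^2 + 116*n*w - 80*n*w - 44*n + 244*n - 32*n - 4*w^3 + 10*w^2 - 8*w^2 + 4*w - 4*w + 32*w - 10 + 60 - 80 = 84*n^3 + 282*n^2 + 168*n - 4*w^3 + w^2*(2 - 36*n) + w*(-44*n^2 + 36*n + 32) - 30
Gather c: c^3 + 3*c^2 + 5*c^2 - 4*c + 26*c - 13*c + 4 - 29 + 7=c^3 + 8*c^2 + 9*c - 18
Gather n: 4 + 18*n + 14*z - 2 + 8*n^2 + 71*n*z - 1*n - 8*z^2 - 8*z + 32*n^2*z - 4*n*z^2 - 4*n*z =n^2*(32*z + 8) + n*(-4*z^2 + 67*z + 17) - 8*z^2 + 6*z + 2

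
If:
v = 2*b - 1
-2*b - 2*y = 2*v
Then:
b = 1/3 - y/3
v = -2*y/3 - 1/3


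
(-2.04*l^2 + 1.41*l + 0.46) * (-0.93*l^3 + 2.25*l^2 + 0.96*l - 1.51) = 1.8972*l^5 - 5.9013*l^4 + 0.7863*l^3 + 5.469*l^2 - 1.6875*l - 0.6946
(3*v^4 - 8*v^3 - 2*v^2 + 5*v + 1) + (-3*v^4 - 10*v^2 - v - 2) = -8*v^3 - 12*v^2 + 4*v - 1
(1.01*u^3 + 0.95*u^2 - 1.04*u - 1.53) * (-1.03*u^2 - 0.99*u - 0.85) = -1.0403*u^5 - 1.9784*u^4 - 0.7278*u^3 + 1.798*u^2 + 2.3987*u + 1.3005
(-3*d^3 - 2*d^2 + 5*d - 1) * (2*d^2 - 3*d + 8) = -6*d^5 + 5*d^4 - 8*d^3 - 33*d^2 + 43*d - 8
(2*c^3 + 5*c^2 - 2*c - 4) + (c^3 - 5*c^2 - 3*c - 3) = 3*c^3 - 5*c - 7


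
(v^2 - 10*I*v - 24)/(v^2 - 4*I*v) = (v - 6*I)/v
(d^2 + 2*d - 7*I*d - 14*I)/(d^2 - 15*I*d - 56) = (d + 2)/(d - 8*I)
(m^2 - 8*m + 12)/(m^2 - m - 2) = (m - 6)/(m + 1)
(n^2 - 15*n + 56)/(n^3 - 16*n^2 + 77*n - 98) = (n - 8)/(n^2 - 9*n + 14)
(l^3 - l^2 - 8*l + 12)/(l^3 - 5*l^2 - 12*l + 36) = (l - 2)/(l - 6)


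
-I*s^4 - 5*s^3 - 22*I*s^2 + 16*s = s*(s - 8*I)*(s + 2*I)*(-I*s + 1)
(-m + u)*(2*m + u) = -2*m^2 + m*u + u^2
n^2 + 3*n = n*(n + 3)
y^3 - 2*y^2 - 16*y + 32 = (y - 4)*(y - 2)*(y + 4)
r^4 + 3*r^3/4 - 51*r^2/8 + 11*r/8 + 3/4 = (r - 2)*(r - 1/2)*(r + 1/4)*(r + 3)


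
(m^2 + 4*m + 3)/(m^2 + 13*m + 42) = (m^2 + 4*m + 3)/(m^2 + 13*m + 42)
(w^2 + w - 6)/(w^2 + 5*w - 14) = (w + 3)/(w + 7)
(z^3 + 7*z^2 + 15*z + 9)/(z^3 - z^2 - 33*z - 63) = (z + 1)/(z - 7)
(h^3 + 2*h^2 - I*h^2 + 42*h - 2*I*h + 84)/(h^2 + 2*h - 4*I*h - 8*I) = (h^2 - I*h + 42)/(h - 4*I)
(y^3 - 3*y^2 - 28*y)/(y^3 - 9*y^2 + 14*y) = (y + 4)/(y - 2)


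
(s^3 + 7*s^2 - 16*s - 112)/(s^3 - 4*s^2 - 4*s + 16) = (s^2 + 11*s + 28)/(s^2 - 4)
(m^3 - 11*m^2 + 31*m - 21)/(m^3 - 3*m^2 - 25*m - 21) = (m^2 - 4*m + 3)/(m^2 + 4*m + 3)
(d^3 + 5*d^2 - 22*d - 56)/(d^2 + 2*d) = d + 3 - 28/d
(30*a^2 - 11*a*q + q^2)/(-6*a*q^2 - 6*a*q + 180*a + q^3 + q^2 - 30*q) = (-5*a + q)/(q^2 + q - 30)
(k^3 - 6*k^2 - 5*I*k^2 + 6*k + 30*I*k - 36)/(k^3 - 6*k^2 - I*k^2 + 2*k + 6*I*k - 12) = (k - 6*I)/(k - 2*I)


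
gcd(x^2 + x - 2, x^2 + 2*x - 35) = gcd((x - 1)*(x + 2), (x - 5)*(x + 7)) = 1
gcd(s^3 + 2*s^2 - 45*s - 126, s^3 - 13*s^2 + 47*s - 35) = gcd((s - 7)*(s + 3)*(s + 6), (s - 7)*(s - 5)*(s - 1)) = s - 7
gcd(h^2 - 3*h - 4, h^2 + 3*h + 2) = h + 1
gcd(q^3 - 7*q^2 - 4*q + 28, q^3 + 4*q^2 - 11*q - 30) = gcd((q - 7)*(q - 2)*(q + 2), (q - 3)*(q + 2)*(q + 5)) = q + 2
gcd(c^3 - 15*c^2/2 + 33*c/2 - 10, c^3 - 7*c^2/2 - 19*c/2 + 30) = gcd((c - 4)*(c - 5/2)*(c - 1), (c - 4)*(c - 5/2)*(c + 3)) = c^2 - 13*c/2 + 10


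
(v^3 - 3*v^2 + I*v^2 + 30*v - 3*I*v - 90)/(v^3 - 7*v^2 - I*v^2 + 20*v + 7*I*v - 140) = (v^2 + v*(-3 + 6*I) - 18*I)/(v^2 + v*(-7 + 4*I) - 28*I)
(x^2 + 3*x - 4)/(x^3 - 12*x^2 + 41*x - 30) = (x + 4)/(x^2 - 11*x + 30)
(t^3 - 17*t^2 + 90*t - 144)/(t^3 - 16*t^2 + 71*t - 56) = (t^2 - 9*t + 18)/(t^2 - 8*t + 7)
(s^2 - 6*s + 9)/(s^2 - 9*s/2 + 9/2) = 2*(s - 3)/(2*s - 3)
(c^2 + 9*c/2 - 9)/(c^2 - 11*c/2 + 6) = (c + 6)/(c - 4)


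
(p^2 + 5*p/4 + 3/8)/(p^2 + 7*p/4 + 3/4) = (p + 1/2)/(p + 1)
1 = 1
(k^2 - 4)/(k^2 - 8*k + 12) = (k + 2)/(k - 6)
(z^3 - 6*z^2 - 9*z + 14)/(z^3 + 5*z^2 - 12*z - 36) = (z^2 - 8*z + 7)/(z^2 + 3*z - 18)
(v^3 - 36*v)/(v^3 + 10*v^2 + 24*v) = (v - 6)/(v + 4)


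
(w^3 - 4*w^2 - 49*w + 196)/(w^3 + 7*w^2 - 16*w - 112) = (w - 7)/(w + 4)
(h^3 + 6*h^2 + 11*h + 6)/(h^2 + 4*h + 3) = h + 2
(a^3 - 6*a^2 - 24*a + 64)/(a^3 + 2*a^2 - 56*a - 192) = (a - 2)/(a + 6)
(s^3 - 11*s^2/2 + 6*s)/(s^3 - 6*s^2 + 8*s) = (s - 3/2)/(s - 2)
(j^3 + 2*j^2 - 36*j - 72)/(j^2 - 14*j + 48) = (j^2 + 8*j + 12)/(j - 8)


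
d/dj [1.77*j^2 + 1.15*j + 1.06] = 3.54*j + 1.15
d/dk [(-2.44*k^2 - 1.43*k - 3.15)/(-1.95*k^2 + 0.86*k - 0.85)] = (-4.8869*k^2 - 8.137*k + 3.9245)/(3.8025*k^4 - 3.354*k^3 + 4.0546*k^2 - 1.462*k + 0.7225)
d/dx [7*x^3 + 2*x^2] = x*(21*x + 4)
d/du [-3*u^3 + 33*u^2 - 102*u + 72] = -9*u^2 + 66*u - 102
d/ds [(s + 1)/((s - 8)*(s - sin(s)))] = ((s - 8)*(s + 1)*(cos(s) - 1) + (s - 8)*(s - sin(s)) - (s + 1)*(s - sin(s)))/((s - 8)^2*(s - sin(s))^2)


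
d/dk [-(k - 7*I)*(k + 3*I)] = -2*k + 4*I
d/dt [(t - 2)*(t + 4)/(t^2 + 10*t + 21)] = 2*(4*t^2 + 29*t + 61)/(t^4 + 20*t^3 + 142*t^2 + 420*t + 441)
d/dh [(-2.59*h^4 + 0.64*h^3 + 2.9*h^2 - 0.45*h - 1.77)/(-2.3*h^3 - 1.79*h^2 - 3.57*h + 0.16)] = (5.957*h^6 + 9.2722*h^5 + 33.2633*h^4 - 8.2972*h^3 - 23.0643*h^2 - 5.4086*h - 6.3909)/(5.29*h^6 + 8.234*h^5 + 19.6261*h^4 + 12.0446*h^3 + 12.1721*h^2 - 1.1424*h + 0.0256)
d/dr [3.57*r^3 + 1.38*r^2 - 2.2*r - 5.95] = 10.71*r^2 + 2.76*r - 2.2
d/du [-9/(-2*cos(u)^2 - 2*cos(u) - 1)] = 18*(sin(u) + sin(2*u))/(2*cos(u) + cos(2*u) + 2)^2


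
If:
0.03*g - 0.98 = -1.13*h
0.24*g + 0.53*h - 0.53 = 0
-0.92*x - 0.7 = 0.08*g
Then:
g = 0.31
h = 0.86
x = -0.79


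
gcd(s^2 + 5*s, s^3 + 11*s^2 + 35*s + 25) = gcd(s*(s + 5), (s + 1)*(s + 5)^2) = s + 5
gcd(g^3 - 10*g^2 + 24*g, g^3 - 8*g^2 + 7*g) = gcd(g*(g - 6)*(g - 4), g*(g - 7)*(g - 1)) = g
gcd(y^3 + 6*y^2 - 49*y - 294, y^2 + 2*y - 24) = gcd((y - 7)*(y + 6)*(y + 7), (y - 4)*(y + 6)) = y + 6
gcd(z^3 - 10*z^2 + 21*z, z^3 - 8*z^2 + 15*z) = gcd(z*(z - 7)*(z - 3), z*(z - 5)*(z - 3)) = z^2 - 3*z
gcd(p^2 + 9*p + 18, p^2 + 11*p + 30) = p + 6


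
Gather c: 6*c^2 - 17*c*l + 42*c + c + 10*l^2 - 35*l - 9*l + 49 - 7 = 6*c^2 + c*(43 - 17*l) + 10*l^2 - 44*l + 42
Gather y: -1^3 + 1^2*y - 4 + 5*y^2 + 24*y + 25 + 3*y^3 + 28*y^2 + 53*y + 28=3*y^3 + 33*y^2 + 78*y + 48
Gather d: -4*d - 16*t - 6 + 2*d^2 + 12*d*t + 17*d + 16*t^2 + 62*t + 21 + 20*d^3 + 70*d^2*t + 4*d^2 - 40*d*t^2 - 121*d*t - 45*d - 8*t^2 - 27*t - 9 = 20*d^3 + d^2*(70*t + 6) + d*(-40*t^2 - 109*t - 32) + 8*t^2 + 19*t + 6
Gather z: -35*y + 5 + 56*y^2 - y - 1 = 56*y^2 - 36*y + 4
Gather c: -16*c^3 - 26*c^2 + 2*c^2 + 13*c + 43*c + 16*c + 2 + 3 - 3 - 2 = -16*c^3 - 24*c^2 + 72*c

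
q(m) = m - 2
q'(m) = 1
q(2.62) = 0.62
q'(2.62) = 1.00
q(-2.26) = -4.26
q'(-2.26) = 1.00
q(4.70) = 2.70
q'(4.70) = 1.00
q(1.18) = -0.82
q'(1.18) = 1.00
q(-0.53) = -2.53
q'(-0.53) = 1.00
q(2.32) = 0.32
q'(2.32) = 1.00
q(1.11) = -0.89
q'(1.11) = 1.00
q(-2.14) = -4.14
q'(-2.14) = 1.00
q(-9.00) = -11.00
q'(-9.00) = 1.00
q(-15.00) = -17.00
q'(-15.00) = 1.00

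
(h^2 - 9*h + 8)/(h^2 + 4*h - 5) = (h - 8)/(h + 5)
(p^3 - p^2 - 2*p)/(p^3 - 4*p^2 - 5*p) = (p - 2)/(p - 5)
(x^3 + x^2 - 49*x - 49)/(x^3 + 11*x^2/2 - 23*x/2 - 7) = 2*(x^2 - 6*x - 7)/(2*x^2 - 3*x - 2)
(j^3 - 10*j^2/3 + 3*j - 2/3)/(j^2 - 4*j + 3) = (3*j^2 - 7*j + 2)/(3*(j - 3))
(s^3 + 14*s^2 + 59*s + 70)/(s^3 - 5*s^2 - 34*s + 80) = (s^2 + 9*s + 14)/(s^2 - 10*s + 16)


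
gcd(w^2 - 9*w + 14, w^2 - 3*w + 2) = w - 2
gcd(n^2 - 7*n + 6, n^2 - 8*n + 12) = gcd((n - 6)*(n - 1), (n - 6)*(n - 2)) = n - 6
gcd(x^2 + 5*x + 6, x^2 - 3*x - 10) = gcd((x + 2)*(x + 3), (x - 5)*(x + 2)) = x + 2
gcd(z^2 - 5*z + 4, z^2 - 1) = z - 1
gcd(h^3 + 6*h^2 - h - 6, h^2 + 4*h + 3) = h + 1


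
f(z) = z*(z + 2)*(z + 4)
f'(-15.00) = 503.00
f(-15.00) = -2145.00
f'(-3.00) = -1.00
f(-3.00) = 3.00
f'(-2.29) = -3.75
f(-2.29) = 1.14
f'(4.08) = 106.90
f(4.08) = 200.44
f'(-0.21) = 5.61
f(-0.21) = -1.42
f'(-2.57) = -3.03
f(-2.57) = 2.09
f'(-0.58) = 2.05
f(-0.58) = -2.82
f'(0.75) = 18.69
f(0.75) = 9.80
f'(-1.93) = -3.99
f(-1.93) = -0.28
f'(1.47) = 32.12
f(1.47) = 27.90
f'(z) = z*(z + 2) + z*(z + 4) + (z + 2)*(z + 4) = 3*z^2 + 12*z + 8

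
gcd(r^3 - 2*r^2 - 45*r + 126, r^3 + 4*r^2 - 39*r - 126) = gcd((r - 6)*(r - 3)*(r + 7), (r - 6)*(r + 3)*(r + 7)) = r^2 + r - 42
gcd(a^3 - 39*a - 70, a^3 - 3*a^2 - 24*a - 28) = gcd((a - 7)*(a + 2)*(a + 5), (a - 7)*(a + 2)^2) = a^2 - 5*a - 14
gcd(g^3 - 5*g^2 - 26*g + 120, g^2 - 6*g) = g - 6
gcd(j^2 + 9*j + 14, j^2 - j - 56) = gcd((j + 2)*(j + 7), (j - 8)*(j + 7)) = j + 7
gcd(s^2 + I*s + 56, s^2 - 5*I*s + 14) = s - 7*I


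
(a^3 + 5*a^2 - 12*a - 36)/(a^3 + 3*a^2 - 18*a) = (a + 2)/a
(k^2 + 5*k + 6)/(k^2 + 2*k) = (k + 3)/k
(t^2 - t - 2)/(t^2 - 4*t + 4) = (t + 1)/(t - 2)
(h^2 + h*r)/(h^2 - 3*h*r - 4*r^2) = h/(h - 4*r)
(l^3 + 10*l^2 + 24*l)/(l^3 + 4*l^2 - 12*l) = (l + 4)/(l - 2)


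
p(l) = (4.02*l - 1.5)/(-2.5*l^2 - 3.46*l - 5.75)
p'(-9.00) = 0.03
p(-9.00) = 0.21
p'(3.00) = 0.03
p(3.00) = -0.27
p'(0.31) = -0.59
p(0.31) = 0.04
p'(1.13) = -0.14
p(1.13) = -0.24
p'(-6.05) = 0.07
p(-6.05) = 0.34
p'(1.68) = -0.04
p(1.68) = -0.28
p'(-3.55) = 0.20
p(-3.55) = 0.63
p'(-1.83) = 0.31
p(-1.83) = 1.14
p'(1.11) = -0.15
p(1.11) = -0.23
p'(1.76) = -0.03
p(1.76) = -0.28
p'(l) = (4.02*l - 1.5)*(5.0*l + 3.46)/(-2.5*l^2 - 3.46*l - 5.75)^2 + 4.02/(-2.5*l^2 - 3.46*l - 5.75)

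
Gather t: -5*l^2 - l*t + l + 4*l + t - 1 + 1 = -5*l^2 + 5*l + t*(1 - l)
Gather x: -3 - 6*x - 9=-6*x - 12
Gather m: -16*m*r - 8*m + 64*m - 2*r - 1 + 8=m*(56 - 16*r) - 2*r + 7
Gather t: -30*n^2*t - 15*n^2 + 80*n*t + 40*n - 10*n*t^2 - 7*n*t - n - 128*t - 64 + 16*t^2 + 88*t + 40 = -15*n^2 + 39*n + t^2*(16 - 10*n) + t*(-30*n^2 + 73*n - 40) - 24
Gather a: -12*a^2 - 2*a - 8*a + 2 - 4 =-12*a^2 - 10*a - 2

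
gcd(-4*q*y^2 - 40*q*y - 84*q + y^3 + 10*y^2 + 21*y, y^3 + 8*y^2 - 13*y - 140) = y + 7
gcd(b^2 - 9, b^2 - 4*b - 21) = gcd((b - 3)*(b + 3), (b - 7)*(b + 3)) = b + 3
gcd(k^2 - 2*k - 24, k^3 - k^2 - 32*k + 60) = 1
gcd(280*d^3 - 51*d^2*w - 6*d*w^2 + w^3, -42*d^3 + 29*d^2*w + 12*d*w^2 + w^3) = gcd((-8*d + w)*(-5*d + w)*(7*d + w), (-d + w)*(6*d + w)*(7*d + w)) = 7*d + w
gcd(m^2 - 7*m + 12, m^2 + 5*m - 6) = 1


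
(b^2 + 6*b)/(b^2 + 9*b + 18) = b/(b + 3)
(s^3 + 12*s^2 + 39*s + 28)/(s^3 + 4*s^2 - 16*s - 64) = (s^2 + 8*s + 7)/(s^2 - 16)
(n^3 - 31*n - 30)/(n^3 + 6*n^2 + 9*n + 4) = (n^2 - n - 30)/(n^2 + 5*n + 4)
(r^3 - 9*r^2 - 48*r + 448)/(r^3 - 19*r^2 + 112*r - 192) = (r + 7)/(r - 3)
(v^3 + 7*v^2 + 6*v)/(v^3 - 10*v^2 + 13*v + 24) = v*(v + 6)/(v^2 - 11*v + 24)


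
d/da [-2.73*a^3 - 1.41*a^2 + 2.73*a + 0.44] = -8.19*a^2 - 2.82*a + 2.73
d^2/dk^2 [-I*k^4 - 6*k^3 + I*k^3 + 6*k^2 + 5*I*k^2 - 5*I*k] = -12*I*k^2 + 6*k*(-6 + I) + 12 + 10*I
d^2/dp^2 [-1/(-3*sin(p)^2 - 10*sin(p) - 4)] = 2*(-18*sin(p)^4 - 45*sin(p)^3 + sin(p)^2 + 110*sin(p) + 88)/(3*sin(p)^2 + 10*sin(p) + 4)^3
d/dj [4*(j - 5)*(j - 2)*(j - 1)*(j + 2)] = 16*j^3 - 72*j^2 + 8*j + 96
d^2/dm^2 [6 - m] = 0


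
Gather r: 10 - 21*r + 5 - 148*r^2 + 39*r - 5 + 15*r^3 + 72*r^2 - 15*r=15*r^3 - 76*r^2 + 3*r + 10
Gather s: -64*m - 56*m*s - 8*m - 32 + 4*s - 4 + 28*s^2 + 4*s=-72*m + 28*s^2 + s*(8 - 56*m) - 36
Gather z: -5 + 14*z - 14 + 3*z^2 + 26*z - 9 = 3*z^2 + 40*z - 28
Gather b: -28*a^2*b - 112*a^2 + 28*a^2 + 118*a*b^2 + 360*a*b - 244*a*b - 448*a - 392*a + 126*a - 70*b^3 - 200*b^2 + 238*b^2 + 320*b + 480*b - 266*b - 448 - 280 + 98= -84*a^2 - 714*a - 70*b^3 + b^2*(118*a + 38) + b*(-28*a^2 + 116*a + 534) - 630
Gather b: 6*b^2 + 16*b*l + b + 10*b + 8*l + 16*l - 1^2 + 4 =6*b^2 + b*(16*l + 11) + 24*l + 3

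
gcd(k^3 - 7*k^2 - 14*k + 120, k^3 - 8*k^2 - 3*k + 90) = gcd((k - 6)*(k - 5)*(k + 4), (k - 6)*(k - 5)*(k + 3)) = k^2 - 11*k + 30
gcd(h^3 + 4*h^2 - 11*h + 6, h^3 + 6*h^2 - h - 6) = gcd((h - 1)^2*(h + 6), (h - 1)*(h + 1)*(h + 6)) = h^2 + 5*h - 6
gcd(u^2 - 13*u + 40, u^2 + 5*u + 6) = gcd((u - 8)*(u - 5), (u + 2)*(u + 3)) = 1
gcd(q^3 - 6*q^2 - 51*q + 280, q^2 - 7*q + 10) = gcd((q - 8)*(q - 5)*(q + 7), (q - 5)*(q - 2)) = q - 5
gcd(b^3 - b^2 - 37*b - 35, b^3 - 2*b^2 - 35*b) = b^2 - 2*b - 35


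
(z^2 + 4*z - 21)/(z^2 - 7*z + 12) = (z + 7)/(z - 4)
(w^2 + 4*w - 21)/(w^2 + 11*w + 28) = (w - 3)/(w + 4)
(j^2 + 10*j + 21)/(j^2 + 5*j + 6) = (j + 7)/(j + 2)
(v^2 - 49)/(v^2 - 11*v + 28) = (v + 7)/(v - 4)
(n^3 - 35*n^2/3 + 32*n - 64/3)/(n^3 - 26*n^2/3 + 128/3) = (n - 1)/(n + 2)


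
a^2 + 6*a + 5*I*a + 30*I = (a + 6)*(a + 5*I)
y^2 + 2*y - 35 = (y - 5)*(y + 7)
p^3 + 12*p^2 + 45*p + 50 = (p + 2)*(p + 5)^2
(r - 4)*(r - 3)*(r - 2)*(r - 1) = r^4 - 10*r^3 + 35*r^2 - 50*r + 24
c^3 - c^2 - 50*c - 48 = (c - 8)*(c + 1)*(c + 6)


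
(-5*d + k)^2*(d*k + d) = 25*d^3*k + 25*d^3 - 10*d^2*k^2 - 10*d^2*k + d*k^3 + d*k^2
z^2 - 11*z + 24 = (z - 8)*(z - 3)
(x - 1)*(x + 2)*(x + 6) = x^3 + 7*x^2 + 4*x - 12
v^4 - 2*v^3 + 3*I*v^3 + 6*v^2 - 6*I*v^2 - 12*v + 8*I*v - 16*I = (v - 2)*(v - 2*I)*(v + I)*(v + 4*I)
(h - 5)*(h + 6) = h^2 + h - 30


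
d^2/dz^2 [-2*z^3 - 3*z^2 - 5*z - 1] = -12*z - 6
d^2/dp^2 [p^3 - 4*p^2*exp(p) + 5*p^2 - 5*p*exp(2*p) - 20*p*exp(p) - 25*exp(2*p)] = -4*p^2*exp(p) - 20*p*exp(2*p) - 36*p*exp(p) + 6*p - 120*exp(2*p) - 48*exp(p) + 10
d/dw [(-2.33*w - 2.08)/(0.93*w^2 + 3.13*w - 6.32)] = (2.1669*w^2 + 3.8688*w + 21.236)/(0.8649*w^4 + 5.8218*w^3 - 1.9583*w^2 - 39.5632*w + 39.9424)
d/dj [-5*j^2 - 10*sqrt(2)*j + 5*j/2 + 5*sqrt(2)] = -10*j - 10*sqrt(2) + 5/2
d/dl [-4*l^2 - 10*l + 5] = -8*l - 10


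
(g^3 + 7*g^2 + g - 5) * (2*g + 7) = 2*g^4 + 21*g^3 + 51*g^2 - 3*g - 35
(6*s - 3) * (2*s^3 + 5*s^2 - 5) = 12*s^4 + 24*s^3 - 15*s^2 - 30*s + 15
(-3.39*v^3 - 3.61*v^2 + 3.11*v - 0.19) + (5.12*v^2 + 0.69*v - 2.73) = -3.39*v^3 + 1.51*v^2 + 3.8*v - 2.92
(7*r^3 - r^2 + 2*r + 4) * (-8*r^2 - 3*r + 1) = -56*r^5 - 13*r^4 - 6*r^3 - 39*r^2 - 10*r + 4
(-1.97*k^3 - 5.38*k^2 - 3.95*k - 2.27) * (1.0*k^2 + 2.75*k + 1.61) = -1.97*k^5 - 10.7975*k^4 - 21.9167*k^3 - 21.7943*k^2 - 12.602*k - 3.6547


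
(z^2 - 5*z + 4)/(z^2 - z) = (z - 4)/z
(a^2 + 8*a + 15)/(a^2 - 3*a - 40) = (a + 3)/(a - 8)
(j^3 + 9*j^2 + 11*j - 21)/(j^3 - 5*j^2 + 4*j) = (j^2 + 10*j + 21)/(j*(j - 4))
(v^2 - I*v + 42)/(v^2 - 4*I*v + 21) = (v + 6*I)/(v + 3*I)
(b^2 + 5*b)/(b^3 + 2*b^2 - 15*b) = 1/(b - 3)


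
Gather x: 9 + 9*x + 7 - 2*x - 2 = 7*x + 14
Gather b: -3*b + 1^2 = 1 - 3*b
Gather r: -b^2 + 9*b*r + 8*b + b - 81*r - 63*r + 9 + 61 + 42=-b^2 + 9*b + r*(9*b - 144) + 112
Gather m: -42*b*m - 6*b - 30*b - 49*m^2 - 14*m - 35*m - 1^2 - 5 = -36*b - 49*m^2 + m*(-42*b - 49) - 6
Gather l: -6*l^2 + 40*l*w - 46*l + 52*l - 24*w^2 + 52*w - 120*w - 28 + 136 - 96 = -6*l^2 + l*(40*w + 6) - 24*w^2 - 68*w + 12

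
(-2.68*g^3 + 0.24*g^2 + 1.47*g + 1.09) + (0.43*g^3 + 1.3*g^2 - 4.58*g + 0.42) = -2.25*g^3 + 1.54*g^2 - 3.11*g + 1.51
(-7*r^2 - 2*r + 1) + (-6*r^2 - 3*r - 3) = -13*r^2 - 5*r - 2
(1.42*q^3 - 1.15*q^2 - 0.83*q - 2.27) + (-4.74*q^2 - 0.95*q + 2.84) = 1.42*q^3 - 5.89*q^2 - 1.78*q + 0.57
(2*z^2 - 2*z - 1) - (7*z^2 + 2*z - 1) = -5*z^2 - 4*z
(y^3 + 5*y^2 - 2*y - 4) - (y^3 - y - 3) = 5*y^2 - y - 1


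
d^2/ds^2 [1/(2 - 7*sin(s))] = 7*(7*sin(s)^2 + 2*sin(s) - 14)/(7*sin(s) - 2)^3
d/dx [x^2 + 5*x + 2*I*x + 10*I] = 2*x + 5 + 2*I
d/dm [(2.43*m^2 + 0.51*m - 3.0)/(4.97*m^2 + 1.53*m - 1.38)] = (1.1832*m^2 + 23.1132*m + 3.8862)/(24.7009*m^4 + 15.2082*m^3 - 11.3763*m^2 - 4.2228*m + 1.9044)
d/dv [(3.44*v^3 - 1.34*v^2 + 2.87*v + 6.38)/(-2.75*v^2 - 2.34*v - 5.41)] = (-9.46*v^4 - 16.0992*v^3 - 44.8031*v^2 + 49.5888*v - 0.597500000000004)/(7.5625*v^4 + 12.87*v^3 + 35.2306*v^2 + 25.3188*v + 29.2681)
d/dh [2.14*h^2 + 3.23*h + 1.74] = 4.28*h + 3.23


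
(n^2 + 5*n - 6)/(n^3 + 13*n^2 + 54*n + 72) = (n - 1)/(n^2 + 7*n + 12)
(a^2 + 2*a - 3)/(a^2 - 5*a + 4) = (a + 3)/(a - 4)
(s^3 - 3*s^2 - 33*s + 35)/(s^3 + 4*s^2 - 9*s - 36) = (s^3 - 3*s^2 - 33*s + 35)/(s^3 + 4*s^2 - 9*s - 36)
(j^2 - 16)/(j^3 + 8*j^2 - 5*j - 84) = (j - 4)/(j^2 + 4*j - 21)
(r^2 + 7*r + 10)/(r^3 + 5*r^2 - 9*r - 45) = (r + 2)/(r^2 - 9)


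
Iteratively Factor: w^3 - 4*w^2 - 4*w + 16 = (w + 2)*(w^2 - 6*w + 8) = (w - 4)*(w + 2)*(w - 2)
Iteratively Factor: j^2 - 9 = (j - 3)*(j + 3)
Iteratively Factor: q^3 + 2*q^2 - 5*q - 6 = (q + 3)*(q^2 - q - 2) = (q - 2)*(q + 3)*(q + 1)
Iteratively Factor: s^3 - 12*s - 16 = (s - 4)*(s^2 + 4*s + 4) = (s - 4)*(s + 2)*(s + 2)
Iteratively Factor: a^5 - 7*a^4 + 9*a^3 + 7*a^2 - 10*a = (a - 1)*(a^4 - 6*a^3 + 3*a^2 + 10*a) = (a - 1)*(a + 1)*(a^3 - 7*a^2 + 10*a) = (a - 2)*(a - 1)*(a + 1)*(a^2 - 5*a) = a*(a - 2)*(a - 1)*(a + 1)*(a - 5)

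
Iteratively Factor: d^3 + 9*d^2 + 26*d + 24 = (d + 4)*(d^2 + 5*d + 6) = (d + 2)*(d + 4)*(d + 3)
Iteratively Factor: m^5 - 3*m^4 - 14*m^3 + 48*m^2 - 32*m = (m - 2)*(m^4 - m^3 - 16*m^2 + 16*m) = m*(m - 2)*(m^3 - m^2 - 16*m + 16) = m*(m - 2)*(m - 1)*(m^2 - 16) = m*(m - 4)*(m - 2)*(m - 1)*(m + 4)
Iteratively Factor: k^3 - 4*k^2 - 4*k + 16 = (k - 4)*(k^2 - 4) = (k - 4)*(k + 2)*(k - 2)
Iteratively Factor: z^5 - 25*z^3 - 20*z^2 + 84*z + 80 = (z - 2)*(z^4 + 2*z^3 - 21*z^2 - 62*z - 40) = (z - 5)*(z - 2)*(z^3 + 7*z^2 + 14*z + 8) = (z - 5)*(z - 2)*(z + 2)*(z^2 + 5*z + 4) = (z - 5)*(z - 2)*(z + 1)*(z + 2)*(z + 4)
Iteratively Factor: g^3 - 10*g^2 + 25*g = (g - 5)*(g^2 - 5*g) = (g - 5)^2*(g)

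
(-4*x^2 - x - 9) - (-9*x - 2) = -4*x^2 + 8*x - 7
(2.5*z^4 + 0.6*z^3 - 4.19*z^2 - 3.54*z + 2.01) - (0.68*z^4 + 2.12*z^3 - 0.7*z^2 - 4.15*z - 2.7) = 1.82*z^4 - 1.52*z^3 - 3.49*z^2 + 0.61*z + 4.71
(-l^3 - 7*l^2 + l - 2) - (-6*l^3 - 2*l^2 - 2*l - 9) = 5*l^3 - 5*l^2 + 3*l + 7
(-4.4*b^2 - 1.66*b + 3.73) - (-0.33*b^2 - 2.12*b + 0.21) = -4.07*b^2 + 0.46*b + 3.52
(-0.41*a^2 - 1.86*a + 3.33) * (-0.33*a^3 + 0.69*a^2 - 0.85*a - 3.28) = 0.1353*a^5 + 0.3309*a^4 - 2.0338*a^3 + 5.2235*a^2 + 3.2703*a - 10.9224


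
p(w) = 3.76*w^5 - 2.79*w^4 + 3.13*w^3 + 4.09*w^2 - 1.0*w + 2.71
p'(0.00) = -1.00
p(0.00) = 2.71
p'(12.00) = 372001.64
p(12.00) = 883743.19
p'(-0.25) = -2.21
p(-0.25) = 3.15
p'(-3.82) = 4730.10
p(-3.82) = -3760.83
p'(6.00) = 22340.36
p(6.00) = 26441.95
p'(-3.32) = 2767.81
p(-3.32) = -1919.02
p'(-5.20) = 15525.39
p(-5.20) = -16657.21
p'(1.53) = 96.55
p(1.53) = 38.20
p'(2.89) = 1143.13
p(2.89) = 672.92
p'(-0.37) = -1.82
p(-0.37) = 3.40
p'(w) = 18.8*w^4 - 11.16*w^3 + 9.39*w^2 + 8.18*w - 1.0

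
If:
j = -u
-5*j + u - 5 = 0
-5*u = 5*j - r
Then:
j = -5/6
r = 0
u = 5/6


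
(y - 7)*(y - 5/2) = y^2 - 19*y/2 + 35/2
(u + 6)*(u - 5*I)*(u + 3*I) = u^3 + 6*u^2 - 2*I*u^2 + 15*u - 12*I*u + 90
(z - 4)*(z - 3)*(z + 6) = z^3 - z^2 - 30*z + 72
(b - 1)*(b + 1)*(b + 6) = b^3 + 6*b^2 - b - 6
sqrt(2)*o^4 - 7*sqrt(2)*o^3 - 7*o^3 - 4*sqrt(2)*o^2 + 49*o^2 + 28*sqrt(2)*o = o*(o - 7)*(o - 4*sqrt(2))*(sqrt(2)*o + 1)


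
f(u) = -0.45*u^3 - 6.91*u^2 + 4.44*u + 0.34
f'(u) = -1.35*u^2 - 13.82*u + 4.44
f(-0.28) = -1.44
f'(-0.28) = 8.20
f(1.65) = -13.17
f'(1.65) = -22.04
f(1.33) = -7.04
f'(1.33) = -16.33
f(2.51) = -39.17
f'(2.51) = -38.75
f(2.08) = -24.37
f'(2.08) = -30.15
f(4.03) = -123.44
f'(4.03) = -73.18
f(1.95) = -20.61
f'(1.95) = -27.64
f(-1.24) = -14.93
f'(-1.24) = 19.50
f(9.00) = -847.46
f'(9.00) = -229.29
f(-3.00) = -63.02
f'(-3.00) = 33.75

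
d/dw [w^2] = 2*w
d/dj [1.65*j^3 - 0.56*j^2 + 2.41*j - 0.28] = 4.95*j^2 - 1.12*j + 2.41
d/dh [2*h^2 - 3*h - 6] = 4*h - 3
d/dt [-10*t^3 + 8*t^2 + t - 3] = -30*t^2 + 16*t + 1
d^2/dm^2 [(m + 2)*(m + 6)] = 2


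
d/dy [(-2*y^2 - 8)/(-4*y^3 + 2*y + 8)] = (-2*y*(-2*y^3 + y + 4) - (y^2 + 4)*(6*y^2 - 1))/(-2*y^3 + y + 4)^2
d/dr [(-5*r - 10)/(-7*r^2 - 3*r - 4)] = 5*(7*r^2 + 3*r - (r + 2)*(14*r + 3) + 4)/(7*r^2 + 3*r + 4)^2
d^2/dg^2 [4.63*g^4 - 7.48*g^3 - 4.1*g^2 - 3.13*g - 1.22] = 55.56*g^2 - 44.88*g - 8.2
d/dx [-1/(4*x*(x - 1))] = (2*x - 1)/(4*x^2*(x - 1)^2)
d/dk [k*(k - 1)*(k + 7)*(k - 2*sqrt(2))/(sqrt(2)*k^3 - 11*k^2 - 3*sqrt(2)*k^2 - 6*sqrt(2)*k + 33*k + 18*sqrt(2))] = (sqrt(2)*k^6 - 22*k^5 - 6*sqrt(2)*k^5 - 7*sqrt(2)*k^4 + 69*k^4 - 132*sqrt(2)*k^3 + 388*k^3 - 219*k^2 + 124*sqrt(2)*k^2 - 864*k - 252*sqrt(2)*k + 504)/(2*k^6 - 22*sqrt(2)*k^5 - 12*k^5 + 115*k^4 + 132*sqrt(2)*k^4 - 582*k^3 - 66*sqrt(2)*k^3 - 792*sqrt(2)*k^2 + 945*k^2 - 432*k + 1188*sqrt(2)*k + 648)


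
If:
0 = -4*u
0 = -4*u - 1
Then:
No Solution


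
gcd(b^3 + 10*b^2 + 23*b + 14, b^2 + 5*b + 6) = b + 2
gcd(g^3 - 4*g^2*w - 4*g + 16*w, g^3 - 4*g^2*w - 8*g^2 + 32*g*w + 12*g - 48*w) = -g^2 + 4*g*w + 2*g - 8*w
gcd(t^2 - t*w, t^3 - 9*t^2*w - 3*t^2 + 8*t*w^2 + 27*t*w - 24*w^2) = t - w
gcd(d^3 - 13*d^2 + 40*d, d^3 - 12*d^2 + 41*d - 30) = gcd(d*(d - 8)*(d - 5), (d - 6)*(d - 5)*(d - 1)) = d - 5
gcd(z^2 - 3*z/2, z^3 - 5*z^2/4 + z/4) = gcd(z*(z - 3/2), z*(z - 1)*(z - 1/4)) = z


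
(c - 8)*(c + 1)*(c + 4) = c^3 - 3*c^2 - 36*c - 32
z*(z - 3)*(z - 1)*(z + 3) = z^4 - z^3 - 9*z^2 + 9*z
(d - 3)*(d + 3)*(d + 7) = d^3 + 7*d^2 - 9*d - 63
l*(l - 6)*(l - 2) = l^3 - 8*l^2 + 12*l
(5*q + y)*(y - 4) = 5*q*y - 20*q + y^2 - 4*y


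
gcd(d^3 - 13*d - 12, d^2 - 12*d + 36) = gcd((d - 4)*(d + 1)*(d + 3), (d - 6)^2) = 1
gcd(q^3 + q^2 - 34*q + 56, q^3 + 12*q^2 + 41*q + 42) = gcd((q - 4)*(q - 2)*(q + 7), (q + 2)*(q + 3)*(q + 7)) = q + 7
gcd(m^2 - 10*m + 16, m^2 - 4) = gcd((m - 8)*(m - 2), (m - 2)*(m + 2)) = m - 2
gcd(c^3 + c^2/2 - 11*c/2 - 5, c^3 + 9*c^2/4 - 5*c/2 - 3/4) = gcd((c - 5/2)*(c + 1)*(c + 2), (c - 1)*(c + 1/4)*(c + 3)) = 1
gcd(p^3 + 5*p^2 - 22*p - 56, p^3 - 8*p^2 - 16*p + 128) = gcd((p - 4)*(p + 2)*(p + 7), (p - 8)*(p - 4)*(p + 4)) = p - 4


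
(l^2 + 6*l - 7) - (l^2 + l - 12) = 5*l + 5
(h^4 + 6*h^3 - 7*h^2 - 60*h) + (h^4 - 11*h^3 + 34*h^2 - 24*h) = 2*h^4 - 5*h^3 + 27*h^2 - 84*h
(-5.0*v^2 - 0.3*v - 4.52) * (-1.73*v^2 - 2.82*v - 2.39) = 8.65*v^4 + 14.619*v^3 + 20.6156*v^2 + 13.4634*v + 10.8028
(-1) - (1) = -2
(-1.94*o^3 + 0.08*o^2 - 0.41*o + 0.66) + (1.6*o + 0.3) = -1.94*o^3 + 0.08*o^2 + 1.19*o + 0.96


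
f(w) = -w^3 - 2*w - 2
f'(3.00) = -29.00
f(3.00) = -35.00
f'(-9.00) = -245.00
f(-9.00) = 745.00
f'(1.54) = -9.11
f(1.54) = -8.73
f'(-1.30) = -7.07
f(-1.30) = 2.80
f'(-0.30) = -2.27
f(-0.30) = -1.37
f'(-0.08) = -2.02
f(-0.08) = -1.84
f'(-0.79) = -3.87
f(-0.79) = 0.07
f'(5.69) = -99.13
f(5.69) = -197.60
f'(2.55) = -21.51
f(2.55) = -23.68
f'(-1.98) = -13.76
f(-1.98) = 9.72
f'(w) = -3*w^2 - 2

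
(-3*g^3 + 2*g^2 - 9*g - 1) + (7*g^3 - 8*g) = 4*g^3 + 2*g^2 - 17*g - 1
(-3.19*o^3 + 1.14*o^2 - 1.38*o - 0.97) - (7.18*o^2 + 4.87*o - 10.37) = -3.19*o^3 - 6.04*o^2 - 6.25*o + 9.4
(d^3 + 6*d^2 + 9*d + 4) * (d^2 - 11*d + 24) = d^5 - 5*d^4 - 33*d^3 + 49*d^2 + 172*d + 96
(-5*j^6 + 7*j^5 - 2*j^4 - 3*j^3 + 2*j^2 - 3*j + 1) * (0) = 0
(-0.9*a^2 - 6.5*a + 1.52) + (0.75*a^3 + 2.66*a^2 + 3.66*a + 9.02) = 0.75*a^3 + 1.76*a^2 - 2.84*a + 10.54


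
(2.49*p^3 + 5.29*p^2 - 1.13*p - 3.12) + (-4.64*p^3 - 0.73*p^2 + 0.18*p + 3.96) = -2.15*p^3 + 4.56*p^2 - 0.95*p + 0.84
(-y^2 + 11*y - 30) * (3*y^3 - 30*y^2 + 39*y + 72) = -3*y^5 + 63*y^4 - 459*y^3 + 1257*y^2 - 378*y - 2160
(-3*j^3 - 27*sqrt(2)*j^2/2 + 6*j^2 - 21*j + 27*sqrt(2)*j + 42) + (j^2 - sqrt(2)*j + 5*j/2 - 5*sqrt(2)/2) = -3*j^3 - 27*sqrt(2)*j^2/2 + 7*j^2 - 37*j/2 + 26*sqrt(2)*j - 5*sqrt(2)/2 + 42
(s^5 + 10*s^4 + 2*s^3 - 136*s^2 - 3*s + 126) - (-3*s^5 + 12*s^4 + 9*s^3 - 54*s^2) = 4*s^5 - 2*s^4 - 7*s^3 - 82*s^2 - 3*s + 126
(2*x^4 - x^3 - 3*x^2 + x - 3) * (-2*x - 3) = -4*x^5 - 4*x^4 + 9*x^3 + 7*x^2 + 3*x + 9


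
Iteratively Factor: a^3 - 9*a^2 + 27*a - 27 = (a - 3)*(a^2 - 6*a + 9) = (a - 3)^2*(a - 3)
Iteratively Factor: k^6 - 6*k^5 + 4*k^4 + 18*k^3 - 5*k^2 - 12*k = (k - 1)*(k^5 - 5*k^4 - k^3 + 17*k^2 + 12*k) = (k - 3)*(k - 1)*(k^4 - 2*k^3 - 7*k^2 - 4*k) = k*(k - 3)*(k - 1)*(k^3 - 2*k^2 - 7*k - 4) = k*(k - 3)*(k - 1)*(k + 1)*(k^2 - 3*k - 4) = k*(k - 3)*(k - 1)*(k + 1)^2*(k - 4)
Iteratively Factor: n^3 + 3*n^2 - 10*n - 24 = (n + 2)*(n^2 + n - 12) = (n + 2)*(n + 4)*(n - 3)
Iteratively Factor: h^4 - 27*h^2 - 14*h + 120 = (h - 5)*(h^3 + 5*h^2 - 2*h - 24) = (h - 5)*(h - 2)*(h^2 + 7*h + 12) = (h - 5)*(h - 2)*(h + 3)*(h + 4)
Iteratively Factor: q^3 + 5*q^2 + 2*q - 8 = (q + 2)*(q^2 + 3*q - 4) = (q - 1)*(q + 2)*(q + 4)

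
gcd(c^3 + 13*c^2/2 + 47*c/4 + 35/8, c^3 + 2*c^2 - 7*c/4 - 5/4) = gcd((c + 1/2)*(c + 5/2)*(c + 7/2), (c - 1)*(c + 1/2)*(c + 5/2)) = c^2 + 3*c + 5/4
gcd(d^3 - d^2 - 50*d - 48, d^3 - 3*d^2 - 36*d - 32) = d^2 - 7*d - 8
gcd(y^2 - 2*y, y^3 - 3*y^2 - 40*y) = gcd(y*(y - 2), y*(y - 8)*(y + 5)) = y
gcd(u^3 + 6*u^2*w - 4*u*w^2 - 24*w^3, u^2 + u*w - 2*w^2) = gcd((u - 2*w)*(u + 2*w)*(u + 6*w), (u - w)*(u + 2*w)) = u + 2*w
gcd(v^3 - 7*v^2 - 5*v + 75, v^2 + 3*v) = v + 3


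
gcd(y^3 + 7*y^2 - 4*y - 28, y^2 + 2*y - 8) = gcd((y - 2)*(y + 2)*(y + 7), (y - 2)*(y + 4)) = y - 2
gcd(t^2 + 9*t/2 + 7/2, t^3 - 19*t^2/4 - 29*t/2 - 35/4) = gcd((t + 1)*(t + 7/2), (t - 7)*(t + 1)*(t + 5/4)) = t + 1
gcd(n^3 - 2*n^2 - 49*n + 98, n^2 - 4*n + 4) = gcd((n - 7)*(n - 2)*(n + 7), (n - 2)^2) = n - 2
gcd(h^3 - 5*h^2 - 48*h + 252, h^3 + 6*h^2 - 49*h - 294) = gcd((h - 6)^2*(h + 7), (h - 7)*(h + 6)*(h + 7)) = h + 7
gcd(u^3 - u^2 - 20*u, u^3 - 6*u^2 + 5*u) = u^2 - 5*u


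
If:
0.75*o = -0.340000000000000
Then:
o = -0.45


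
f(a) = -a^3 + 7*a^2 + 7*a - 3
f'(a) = -3*a^2 + 14*a + 7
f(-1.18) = 0.13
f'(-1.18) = -13.70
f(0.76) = 5.92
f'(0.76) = 15.91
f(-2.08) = 21.72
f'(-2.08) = -35.10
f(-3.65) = 113.33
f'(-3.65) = -84.07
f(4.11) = 74.59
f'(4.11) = 13.86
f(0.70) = 4.99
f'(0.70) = 15.33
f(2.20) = 35.63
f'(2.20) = 23.28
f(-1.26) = 1.29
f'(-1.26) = -15.40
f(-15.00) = 4842.00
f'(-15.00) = -878.00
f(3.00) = 54.00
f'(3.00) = 22.00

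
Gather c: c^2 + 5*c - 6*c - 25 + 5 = c^2 - c - 20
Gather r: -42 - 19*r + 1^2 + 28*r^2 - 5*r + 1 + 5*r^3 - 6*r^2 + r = 5*r^3 + 22*r^2 - 23*r - 40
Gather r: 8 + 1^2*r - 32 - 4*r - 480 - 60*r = -63*r - 504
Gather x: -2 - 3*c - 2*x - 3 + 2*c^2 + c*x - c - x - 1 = 2*c^2 - 4*c + x*(c - 3) - 6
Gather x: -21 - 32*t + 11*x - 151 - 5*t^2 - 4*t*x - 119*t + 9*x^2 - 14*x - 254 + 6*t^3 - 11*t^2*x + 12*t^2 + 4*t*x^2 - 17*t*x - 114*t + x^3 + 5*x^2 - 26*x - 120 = 6*t^3 + 7*t^2 - 265*t + x^3 + x^2*(4*t + 14) + x*(-11*t^2 - 21*t - 29) - 546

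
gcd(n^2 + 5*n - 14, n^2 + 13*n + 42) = n + 7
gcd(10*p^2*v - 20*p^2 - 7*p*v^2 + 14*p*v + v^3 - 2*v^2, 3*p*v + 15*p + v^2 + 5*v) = 1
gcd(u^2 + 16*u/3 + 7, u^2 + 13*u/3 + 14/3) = u + 7/3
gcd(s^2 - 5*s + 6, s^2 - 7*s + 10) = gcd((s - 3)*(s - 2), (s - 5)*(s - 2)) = s - 2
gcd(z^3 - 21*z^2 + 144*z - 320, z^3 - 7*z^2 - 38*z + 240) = z^2 - 13*z + 40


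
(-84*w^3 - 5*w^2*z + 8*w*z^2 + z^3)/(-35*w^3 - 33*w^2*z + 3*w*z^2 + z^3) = (-12*w^2 + w*z + z^2)/(-5*w^2 - 4*w*z + z^2)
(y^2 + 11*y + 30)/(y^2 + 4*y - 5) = (y + 6)/(y - 1)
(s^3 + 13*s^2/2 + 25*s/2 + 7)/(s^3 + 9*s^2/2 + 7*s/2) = (s + 2)/s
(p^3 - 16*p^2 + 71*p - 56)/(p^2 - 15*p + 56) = p - 1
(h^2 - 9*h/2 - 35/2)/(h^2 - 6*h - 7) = (h + 5/2)/(h + 1)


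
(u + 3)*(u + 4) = u^2 + 7*u + 12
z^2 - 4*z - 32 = (z - 8)*(z + 4)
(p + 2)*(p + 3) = p^2 + 5*p + 6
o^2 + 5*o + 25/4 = (o + 5/2)^2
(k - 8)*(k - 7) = k^2 - 15*k + 56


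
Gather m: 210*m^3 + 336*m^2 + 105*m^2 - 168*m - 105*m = 210*m^3 + 441*m^2 - 273*m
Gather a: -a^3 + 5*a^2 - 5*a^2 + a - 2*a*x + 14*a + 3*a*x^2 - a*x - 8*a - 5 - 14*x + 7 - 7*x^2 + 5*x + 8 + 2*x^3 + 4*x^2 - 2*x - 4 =-a^3 + a*(3*x^2 - 3*x + 7) + 2*x^3 - 3*x^2 - 11*x + 6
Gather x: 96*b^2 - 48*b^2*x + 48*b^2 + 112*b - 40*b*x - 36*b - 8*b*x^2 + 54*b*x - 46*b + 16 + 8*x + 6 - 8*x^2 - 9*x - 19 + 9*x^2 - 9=144*b^2 + 30*b + x^2*(1 - 8*b) + x*(-48*b^2 + 14*b - 1) - 6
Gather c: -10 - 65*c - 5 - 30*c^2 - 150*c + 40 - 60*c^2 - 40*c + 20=-90*c^2 - 255*c + 45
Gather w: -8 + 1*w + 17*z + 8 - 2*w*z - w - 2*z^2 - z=-2*w*z - 2*z^2 + 16*z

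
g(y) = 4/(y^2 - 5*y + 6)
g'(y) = 4*(5 - 2*y)/(y^2 - 5*y + 6)^2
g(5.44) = 0.48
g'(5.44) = -0.33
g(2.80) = -25.00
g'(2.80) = -93.75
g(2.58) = -16.42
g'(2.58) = -10.79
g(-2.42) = 0.17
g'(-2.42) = 0.07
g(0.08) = 0.71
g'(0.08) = 0.62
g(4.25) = 1.42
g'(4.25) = -1.77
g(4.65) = 0.91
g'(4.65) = -0.90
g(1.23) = 2.93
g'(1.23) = 5.47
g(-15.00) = 0.01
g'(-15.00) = 0.00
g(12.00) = 0.04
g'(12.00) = -0.00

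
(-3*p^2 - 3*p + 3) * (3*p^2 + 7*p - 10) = -9*p^4 - 30*p^3 + 18*p^2 + 51*p - 30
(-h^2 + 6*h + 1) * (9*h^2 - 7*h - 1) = -9*h^4 + 61*h^3 - 32*h^2 - 13*h - 1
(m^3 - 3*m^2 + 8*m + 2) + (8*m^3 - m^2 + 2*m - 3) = 9*m^3 - 4*m^2 + 10*m - 1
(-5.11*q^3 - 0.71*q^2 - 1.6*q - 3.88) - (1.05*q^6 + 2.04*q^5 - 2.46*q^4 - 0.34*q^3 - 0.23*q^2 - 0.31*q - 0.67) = -1.05*q^6 - 2.04*q^5 + 2.46*q^4 - 4.77*q^3 - 0.48*q^2 - 1.29*q - 3.21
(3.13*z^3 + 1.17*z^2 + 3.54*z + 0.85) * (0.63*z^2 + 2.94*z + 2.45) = 1.9719*z^5 + 9.9393*z^4 + 13.3385*z^3 + 13.8096*z^2 + 11.172*z + 2.0825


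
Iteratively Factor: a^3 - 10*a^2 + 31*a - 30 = (a - 2)*(a^2 - 8*a + 15) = (a - 3)*(a - 2)*(a - 5)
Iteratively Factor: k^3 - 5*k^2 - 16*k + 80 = (k - 4)*(k^2 - k - 20) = (k - 4)*(k + 4)*(k - 5)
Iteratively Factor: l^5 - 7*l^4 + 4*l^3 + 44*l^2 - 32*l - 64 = (l - 2)*(l^4 - 5*l^3 - 6*l^2 + 32*l + 32) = (l - 2)*(l + 1)*(l^3 - 6*l^2 + 32) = (l - 4)*(l - 2)*(l + 1)*(l^2 - 2*l - 8) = (l - 4)*(l - 2)*(l + 1)*(l + 2)*(l - 4)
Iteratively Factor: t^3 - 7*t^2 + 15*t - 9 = (t - 3)*(t^2 - 4*t + 3) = (t - 3)^2*(t - 1)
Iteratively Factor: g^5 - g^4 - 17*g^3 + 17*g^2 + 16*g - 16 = (g - 1)*(g^4 - 17*g^2 + 16) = (g - 1)*(g + 4)*(g^3 - 4*g^2 - g + 4) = (g - 1)^2*(g + 4)*(g^2 - 3*g - 4) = (g - 1)^2*(g + 1)*(g + 4)*(g - 4)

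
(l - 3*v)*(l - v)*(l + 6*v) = l^3 + 2*l^2*v - 21*l*v^2 + 18*v^3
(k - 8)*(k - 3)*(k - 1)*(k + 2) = k^4 - 10*k^3 + 11*k^2 + 46*k - 48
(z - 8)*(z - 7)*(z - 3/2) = z^3 - 33*z^2/2 + 157*z/2 - 84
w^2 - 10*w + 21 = (w - 7)*(w - 3)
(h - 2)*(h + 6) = h^2 + 4*h - 12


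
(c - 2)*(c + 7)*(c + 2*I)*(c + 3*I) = c^4 + 5*c^3 + 5*I*c^3 - 20*c^2 + 25*I*c^2 - 30*c - 70*I*c + 84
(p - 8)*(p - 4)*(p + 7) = p^3 - 5*p^2 - 52*p + 224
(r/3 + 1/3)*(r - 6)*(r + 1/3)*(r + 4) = r^4/3 - 2*r^3/9 - 79*r^2/9 - 98*r/9 - 8/3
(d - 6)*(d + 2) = d^2 - 4*d - 12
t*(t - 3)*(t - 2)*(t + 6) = t^4 + t^3 - 24*t^2 + 36*t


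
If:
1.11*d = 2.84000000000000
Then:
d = 2.56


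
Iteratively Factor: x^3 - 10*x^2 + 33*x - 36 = (x - 3)*(x^2 - 7*x + 12) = (x - 4)*(x - 3)*(x - 3)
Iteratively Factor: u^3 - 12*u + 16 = (u - 2)*(u^2 + 2*u - 8) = (u - 2)^2*(u + 4)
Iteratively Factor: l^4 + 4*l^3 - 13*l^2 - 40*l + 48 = (l + 4)*(l^3 - 13*l + 12) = (l + 4)^2*(l^2 - 4*l + 3) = (l - 3)*(l + 4)^2*(l - 1)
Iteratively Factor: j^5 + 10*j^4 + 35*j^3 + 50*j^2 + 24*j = (j + 1)*(j^4 + 9*j^3 + 26*j^2 + 24*j) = (j + 1)*(j + 4)*(j^3 + 5*j^2 + 6*j) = (j + 1)*(j + 2)*(j + 4)*(j^2 + 3*j) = (j + 1)*(j + 2)*(j + 3)*(j + 4)*(j)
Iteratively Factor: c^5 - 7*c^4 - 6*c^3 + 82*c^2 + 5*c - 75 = (c + 3)*(c^4 - 10*c^3 + 24*c^2 + 10*c - 25) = (c - 1)*(c + 3)*(c^3 - 9*c^2 + 15*c + 25) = (c - 5)*(c - 1)*(c + 3)*(c^2 - 4*c - 5) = (c - 5)*(c - 1)*(c + 1)*(c + 3)*(c - 5)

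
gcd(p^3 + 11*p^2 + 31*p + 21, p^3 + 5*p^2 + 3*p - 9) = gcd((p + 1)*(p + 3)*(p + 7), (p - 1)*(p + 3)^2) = p + 3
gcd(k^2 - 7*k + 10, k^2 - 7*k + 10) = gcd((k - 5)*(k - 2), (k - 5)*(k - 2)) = k^2 - 7*k + 10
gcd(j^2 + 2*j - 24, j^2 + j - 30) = j + 6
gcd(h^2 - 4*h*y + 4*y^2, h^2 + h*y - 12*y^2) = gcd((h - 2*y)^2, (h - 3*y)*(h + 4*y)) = 1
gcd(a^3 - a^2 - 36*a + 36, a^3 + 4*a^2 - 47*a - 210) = a + 6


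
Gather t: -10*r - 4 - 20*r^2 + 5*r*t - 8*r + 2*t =-20*r^2 - 18*r + t*(5*r + 2) - 4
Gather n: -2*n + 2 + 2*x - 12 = -2*n + 2*x - 10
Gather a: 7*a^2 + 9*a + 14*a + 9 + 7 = 7*a^2 + 23*a + 16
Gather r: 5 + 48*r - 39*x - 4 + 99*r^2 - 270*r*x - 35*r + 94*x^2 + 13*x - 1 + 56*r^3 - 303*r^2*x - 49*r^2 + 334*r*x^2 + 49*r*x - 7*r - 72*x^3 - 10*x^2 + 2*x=56*r^3 + r^2*(50 - 303*x) + r*(334*x^2 - 221*x + 6) - 72*x^3 + 84*x^2 - 24*x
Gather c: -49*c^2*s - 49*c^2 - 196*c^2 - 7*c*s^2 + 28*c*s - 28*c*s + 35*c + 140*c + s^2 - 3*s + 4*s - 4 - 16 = c^2*(-49*s - 245) + c*(175 - 7*s^2) + s^2 + s - 20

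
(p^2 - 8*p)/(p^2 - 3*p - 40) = p/(p + 5)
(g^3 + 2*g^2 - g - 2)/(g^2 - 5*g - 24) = (-g^3 - 2*g^2 + g + 2)/(-g^2 + 5*g + 24)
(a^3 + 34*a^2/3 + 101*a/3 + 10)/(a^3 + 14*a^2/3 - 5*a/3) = (3*a^2 + 19*a + 6)/(a*(3*a - 1))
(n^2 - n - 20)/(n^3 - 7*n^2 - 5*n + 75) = (n + 4)/(n^2 - 2*n - 15)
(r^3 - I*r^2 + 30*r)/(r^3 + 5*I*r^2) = (r - 6*I)/r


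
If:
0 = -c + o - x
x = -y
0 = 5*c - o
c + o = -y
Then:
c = 0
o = 0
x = 0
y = 0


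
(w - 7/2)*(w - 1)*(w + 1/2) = w^3 - 4*w^2 + 5*w/4 + 7/4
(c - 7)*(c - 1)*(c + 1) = c^3 - 7*c^2 - c + 7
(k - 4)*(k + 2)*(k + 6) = k^3 + 4*k^2 - 20*k - 48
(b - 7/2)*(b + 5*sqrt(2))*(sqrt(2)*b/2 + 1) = sqrt(2)*b^3/2 - 7*sqrt(2)*b^2/4 + 6*b^2 - 21*b + 5*sqrt(2)*b - 35*sqrt(2)/2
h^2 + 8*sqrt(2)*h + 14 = (h + sqrt(2))*(h + 7*sqrt(2))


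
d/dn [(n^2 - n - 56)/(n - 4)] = (n^2 - 8*n + 60)/(n^2 - 8*n + 16)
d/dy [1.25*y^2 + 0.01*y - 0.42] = 2.5*y + 0.01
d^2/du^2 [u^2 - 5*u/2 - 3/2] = 2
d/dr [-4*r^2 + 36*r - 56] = 36 - 8*r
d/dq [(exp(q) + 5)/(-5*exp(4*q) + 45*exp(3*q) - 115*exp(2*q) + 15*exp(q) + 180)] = (3*exp(3*q) + 11*exp(2*q) - 79*exp(q) - 7)*exp(q)/(5*(exp(7*q) - 15*exp(6*q) + 82*exp(5*q) - 174*exp(4*q) - 11*exp(3*q) + 477*exp(2*q) - 216*exp(q) - 432))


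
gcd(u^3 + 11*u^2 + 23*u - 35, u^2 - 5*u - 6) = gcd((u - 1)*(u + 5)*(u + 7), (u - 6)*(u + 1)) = 1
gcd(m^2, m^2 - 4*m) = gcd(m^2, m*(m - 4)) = m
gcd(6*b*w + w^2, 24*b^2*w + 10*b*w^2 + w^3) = 6*b*w + w^2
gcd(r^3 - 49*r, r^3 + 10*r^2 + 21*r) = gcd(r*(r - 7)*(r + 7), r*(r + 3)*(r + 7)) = r^2 + 7*r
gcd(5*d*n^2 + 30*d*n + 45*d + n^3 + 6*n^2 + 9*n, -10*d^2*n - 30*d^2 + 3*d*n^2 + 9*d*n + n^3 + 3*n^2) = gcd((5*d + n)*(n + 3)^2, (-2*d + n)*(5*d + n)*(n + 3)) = 5*d*n + 15*d + n^2 + 3*n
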